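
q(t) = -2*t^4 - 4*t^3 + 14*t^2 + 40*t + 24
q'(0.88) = 49.90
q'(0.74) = 50.91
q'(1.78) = 6.70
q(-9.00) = -9408.00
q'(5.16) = -1234.13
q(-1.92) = -0.06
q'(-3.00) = 64.00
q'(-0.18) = 34.62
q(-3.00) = -24.00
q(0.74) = 59.05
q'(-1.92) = -1.37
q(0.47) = 45.38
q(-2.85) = -15.64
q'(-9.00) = 4648.00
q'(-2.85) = 47.92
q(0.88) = 66.12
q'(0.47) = 49.68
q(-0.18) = 17.27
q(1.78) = 96.92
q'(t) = -8*t^3 - 12*t^2 + 28*t + 40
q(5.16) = -1364.24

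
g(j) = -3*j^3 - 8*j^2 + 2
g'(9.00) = -873.00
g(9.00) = -2833.00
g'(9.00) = -873.00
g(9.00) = -2833.00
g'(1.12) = -29.21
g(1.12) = -12.25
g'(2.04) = -70.09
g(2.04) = -56.76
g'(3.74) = -185.73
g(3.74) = -266.84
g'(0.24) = -4.36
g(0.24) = 1.50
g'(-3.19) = -40.54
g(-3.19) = 17.98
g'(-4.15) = -88.60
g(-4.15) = 78.64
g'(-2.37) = -12.63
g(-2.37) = -3.00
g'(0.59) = -12.57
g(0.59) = -1.40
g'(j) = -9*j^2 - 16*j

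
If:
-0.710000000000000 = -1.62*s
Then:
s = 0.44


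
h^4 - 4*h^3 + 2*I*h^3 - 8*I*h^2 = h^2*(h - 4)*(h + 2*I)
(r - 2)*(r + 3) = r^2 + r - 6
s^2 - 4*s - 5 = (s - 5)*(s + 1)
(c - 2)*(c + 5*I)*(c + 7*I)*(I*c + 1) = I*c^4 - 11*c^3 - 2*I*c^3 + 22*c^2 - 23*I*c^2 - 35*c + 46*I*c + 70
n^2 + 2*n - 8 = (n - 2)*(n + 4)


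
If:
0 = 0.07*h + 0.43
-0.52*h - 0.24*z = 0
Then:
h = -6.14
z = 13.31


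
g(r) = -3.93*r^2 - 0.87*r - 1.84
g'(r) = -7.86*r - 0.87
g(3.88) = -64.38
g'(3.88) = -31.37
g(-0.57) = -2.62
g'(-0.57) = 3.61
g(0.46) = -3.07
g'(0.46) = -4.49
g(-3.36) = -43.28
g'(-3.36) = 25.54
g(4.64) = -90.49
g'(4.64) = -37.34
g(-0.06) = -1.80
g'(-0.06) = -0.40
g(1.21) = -8.65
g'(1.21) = -10.38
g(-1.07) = -5.41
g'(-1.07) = 7.54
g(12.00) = -578.20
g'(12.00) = -95.19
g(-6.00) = -138.10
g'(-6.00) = 46.29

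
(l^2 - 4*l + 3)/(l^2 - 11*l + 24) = (l - 1)/(l - 8)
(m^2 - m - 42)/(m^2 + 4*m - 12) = (m - 7)/(m - 2)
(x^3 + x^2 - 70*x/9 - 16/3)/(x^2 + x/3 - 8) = x + 2/3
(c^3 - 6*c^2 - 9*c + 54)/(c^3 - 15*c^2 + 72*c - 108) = (c + 3)/(c - 6)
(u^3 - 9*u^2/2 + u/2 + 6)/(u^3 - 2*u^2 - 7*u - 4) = (u - 3/2)/(u + 1)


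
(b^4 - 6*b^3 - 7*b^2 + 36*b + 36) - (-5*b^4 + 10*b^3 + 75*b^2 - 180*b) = 6*b^4 - 16*b^3 - 82*b^2 + 216*b + 36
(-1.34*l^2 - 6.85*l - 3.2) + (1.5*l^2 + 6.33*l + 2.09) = 0.16*l^2 - 0.52*l - 1.11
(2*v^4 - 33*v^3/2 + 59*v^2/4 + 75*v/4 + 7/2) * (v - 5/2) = 2*v^5 - 43*v^4/2 + 56*v^3 - 145*v^2/8 - 347*v/8 - 35/4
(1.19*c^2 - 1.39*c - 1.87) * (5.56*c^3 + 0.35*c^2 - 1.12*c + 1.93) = 6.6164*c^5 - 7.3119*c^4 - 12.2165*c^3 + 3.199*c^2 - 0.588299999999999*c - 3.6091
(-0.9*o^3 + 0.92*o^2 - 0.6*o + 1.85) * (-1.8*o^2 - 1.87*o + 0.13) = 1.62*o^5 + 0.0269999999999999*o^4 - 0.7574*o^3 - 2.0884*o^2 - 3.5375*o + 0.2405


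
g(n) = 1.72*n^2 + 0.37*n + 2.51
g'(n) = 3.44*n + 0.37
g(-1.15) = 4.36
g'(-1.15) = -3.59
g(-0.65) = 3.00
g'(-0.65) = -1.87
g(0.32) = 2.80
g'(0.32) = 1.47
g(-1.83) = 7.59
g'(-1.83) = -5.93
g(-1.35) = 5.15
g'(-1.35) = -4.27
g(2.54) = 14.55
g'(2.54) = 9.11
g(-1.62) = 6.42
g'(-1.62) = -5.20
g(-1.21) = 4.58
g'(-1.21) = -3.79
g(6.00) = 66.65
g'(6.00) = 21.01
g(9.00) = 145.16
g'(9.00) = 31.33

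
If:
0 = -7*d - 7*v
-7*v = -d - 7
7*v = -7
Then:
No Solution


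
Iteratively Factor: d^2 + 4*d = (d)*(d + 4)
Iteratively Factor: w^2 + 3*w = (w + 3)*(w)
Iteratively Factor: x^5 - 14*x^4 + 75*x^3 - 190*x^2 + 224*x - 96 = (x - 4)*(x^4 - 10*x^3 + 35*x^2 - 50*x + 24) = (x - 4)^2*(x^3 - 6*x^2 + 11*x - 6) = (x - 4)^2*(x - 1)*(x^2 - 5*x + 6) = (x - 4)^2*(x - 2)*(x - 1)*(x - 3)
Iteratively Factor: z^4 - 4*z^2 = (z - 2)*(z^3 + 2*z^2) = (z - 2)*(z + 2)*(z^2) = z*(z - 2)*(z + 2)*(z)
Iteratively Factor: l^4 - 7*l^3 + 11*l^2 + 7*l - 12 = (l - 4)*(l^3 - 3*l^2 - l + 3) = (l - 4)*(l - 1)*(l^2 - 2*l - 3) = (l - 4)*(l - 3)*(l - 1)*(l + 1)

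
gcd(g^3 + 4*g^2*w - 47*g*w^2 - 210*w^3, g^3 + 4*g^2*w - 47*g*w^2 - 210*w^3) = -g^3 - 4*g^2*w + 47*g*w^2 + 210*w^3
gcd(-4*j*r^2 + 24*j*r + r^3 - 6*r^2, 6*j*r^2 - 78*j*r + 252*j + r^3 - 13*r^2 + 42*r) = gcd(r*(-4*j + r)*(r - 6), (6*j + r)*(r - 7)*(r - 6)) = r - 6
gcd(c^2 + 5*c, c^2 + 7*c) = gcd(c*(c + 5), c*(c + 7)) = c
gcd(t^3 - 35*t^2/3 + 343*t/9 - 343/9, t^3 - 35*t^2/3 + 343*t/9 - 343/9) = t^3 - 35*t^2/3 + 343*t/9 - 343/9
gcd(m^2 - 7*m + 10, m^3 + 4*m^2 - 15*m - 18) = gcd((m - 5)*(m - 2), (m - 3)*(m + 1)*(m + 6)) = 1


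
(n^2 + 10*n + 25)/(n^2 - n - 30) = (n + 5)/(n - 6)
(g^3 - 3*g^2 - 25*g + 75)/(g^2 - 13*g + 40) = (g^2 + 2*g - 15)/(g - 8)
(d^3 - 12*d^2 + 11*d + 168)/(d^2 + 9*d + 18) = (d^2 - 15*d + 56)/(d + 6)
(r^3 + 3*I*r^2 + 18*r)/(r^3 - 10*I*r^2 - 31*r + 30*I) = r*(r + 6*I)/(r^2 - 7*I*r - 10)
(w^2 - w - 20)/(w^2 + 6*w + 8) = (w - 5)/(w + 2)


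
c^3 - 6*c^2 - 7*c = c*(c - 7)*(c + 1)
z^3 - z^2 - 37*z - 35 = (z - 7)*(z + 1)*(z + 5)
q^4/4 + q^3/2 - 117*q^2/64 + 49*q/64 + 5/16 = (q/4 + 1)*(q - 5/4)*(q - 1)*(q + 1/4)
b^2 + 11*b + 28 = (b + 4)*(b + 7)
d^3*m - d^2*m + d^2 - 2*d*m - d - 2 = (d - 2)*(d + 1)*(d*m + 1)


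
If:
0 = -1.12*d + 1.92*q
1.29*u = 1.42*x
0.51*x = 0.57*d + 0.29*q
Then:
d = 0.689966178128523*x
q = 0.402480270574972*x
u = 1.10077519379845*x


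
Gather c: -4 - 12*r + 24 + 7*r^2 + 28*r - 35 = 7*r^2 + 16*r - 15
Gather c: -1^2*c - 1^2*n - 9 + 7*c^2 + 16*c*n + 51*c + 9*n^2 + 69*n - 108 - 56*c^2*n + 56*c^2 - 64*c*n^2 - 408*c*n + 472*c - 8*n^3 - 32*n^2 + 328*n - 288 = c^2*(63 - 56*n) + c*(-64*n^2 - 392*n + 522) - 8*n^3 - 23*n^2 + 396*n - 405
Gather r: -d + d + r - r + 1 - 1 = 0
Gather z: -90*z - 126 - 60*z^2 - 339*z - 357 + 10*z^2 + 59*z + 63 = -50*z^2 - 370*z - 420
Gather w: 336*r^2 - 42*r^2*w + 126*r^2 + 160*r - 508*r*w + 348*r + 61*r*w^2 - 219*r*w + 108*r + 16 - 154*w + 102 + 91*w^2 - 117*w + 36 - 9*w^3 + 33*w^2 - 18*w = 462*r^2 + 616*r - 9*w^3 + w^2*(61*r + 124) + w*(-42*r^2 - 727*r - 289) + 154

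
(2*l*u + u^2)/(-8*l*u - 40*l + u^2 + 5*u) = u*(2*l + u)/(-8*l*u - 40*l + u^2 + 5*u)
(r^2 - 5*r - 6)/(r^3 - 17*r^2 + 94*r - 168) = (r + 1)/(r^2 - 11*r + 28)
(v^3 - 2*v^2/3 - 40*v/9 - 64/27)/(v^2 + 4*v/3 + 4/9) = (9*v^2 - 12*v - 32)/(3*(3*v + 2))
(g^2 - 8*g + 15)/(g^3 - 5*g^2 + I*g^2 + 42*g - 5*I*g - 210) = (g - 3)/(g^2 + I*g + 42)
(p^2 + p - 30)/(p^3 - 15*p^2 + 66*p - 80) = (p + 6)/(p^2 - 10*p + 16)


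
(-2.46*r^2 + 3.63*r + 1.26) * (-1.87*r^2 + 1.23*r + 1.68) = 4.6002*r^4 - 9.8139*r^3 - 2.0241*r^2 + 7.6482*r + 2.1168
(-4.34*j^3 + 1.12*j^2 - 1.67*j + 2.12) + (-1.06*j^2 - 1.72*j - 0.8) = -4.34*j^3 + 0.0600000000000001*j^2 - 3.39*j + 1.32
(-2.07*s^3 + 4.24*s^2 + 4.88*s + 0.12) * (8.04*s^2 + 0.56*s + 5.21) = -16.6428*s^5 + 32.9304*s^4 + 30.8249*s^3 + 25.788*s^2 + 25.492*s + 0.6252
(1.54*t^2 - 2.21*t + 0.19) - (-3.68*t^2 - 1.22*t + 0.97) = 5.22*t^2 - 0.99*t - 0.78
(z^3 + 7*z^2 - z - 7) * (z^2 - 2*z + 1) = z^5 + 5*z^4 - 14*z^3 + 2*z^2 + 13*z - 7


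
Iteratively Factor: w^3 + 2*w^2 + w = (w)*(w^2 + 2*w + 1) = w*(w + 1)*(w + 1)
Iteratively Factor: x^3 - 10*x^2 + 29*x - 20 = (x - 5)*(x^2 - 5*x + 4) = (x - 5)*(x - 4)*(x - 1)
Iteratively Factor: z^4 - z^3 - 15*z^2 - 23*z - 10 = (z + 1)*(z^3 - 2*z^2 - 13*z - 10) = (z + 1)^2*(z^2 - 3*z - 10) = (z + 1)^2*(z + 2)*(z - 5)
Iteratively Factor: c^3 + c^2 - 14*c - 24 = (c - 4)*(c^2 + 5*c + 6) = (c - 4)*(c + 2)*(c + 3)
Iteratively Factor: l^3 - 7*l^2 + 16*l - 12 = (l - 3)*(l^2 - 4*l + 4) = (l - 3)*(l - 2)*(l - 2)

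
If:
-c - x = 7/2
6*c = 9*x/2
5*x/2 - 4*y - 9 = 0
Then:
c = -3/2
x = -2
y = -7/2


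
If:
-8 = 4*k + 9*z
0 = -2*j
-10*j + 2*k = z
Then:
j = 0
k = -4/11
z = -8/11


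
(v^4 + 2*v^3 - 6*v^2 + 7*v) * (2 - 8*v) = -8*v^5 - 14*v^4 + 52*v^3 - 68*v^2 + 14*v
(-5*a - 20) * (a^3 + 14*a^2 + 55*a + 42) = -5*a^4 - 90*a^3 - 555*a^2 - 1310*a - 840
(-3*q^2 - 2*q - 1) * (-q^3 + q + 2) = 3*q^5 + 2*q^4 - 2*q^3 - 8*q^2 - 5*q - 2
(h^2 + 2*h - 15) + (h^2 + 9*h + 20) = 2*h^2 + 11*h + 5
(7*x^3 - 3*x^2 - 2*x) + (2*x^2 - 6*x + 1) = 7*x^3 - x^2 - 8*x + 1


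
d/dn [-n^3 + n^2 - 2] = n*(2 - 3*n)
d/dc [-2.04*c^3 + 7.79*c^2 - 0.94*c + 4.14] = -6.12*c^2 + 15.58*c - 0.94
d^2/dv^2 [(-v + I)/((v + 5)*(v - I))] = -2/(v + 5)^3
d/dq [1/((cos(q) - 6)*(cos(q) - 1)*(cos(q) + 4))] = (3*cos(q)^2 - 6*cos(q) - 22)*sin(q)/((cos(q) - 6)^2*(cos(q) - 1)^2*(cos(q) + 4)^2)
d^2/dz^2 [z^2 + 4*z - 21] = 2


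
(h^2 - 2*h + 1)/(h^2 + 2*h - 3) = (h - 1)/(h + 3)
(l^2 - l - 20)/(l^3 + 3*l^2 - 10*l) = (l^2 - l - 20)/(l*(l^2 + 3*l - 10))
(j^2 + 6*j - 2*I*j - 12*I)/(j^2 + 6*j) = (j - 2*I)/j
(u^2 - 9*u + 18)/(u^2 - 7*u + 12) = (u - 6)/(u - 4)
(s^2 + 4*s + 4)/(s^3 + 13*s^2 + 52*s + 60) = (s + 2)/(s^2 + 11*s + 30)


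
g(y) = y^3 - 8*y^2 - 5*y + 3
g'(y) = 3*y^2 - 16*y - 5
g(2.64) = -47.56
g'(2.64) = -26.33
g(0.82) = -5.93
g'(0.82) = -16.10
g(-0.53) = 3.25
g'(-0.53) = 4.32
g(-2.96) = -78.23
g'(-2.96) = 68.64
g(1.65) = -22.54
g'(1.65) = -23.23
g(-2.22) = -36.27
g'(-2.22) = 45.31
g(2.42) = -41.78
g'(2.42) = -26.15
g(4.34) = -87.64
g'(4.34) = -17.93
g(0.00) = 3.00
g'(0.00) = -5.00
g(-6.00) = -471.00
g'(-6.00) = 199.00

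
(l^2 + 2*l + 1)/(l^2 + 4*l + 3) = (l + 1)/(l + 3)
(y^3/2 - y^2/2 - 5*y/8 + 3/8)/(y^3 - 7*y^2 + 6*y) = (4*y^3 - 4*y^2 - 5*y + 3)/(8*y*(y^2 - 7*y + 6))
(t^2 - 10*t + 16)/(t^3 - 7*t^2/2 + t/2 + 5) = 2*(t - 8)/(2*t^2 - 3*t - 5)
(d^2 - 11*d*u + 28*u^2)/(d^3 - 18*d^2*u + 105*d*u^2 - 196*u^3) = 1/(d - 7*u)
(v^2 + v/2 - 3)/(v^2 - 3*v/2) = (v + 2)/v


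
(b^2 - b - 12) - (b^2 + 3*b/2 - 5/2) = -5*b/2 - 19/2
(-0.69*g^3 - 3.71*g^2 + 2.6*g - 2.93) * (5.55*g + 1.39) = -3.8295*g^4 - 21.5496*g^3 + 9.2731*g^2 - 12.6475*g - 4.0727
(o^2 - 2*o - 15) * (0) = 0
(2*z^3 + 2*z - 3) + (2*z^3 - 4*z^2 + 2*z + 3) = 4*z^3 - 4*z^2 + 4*z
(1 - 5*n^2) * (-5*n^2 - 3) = 25*n^4 + 10*n^2 - 3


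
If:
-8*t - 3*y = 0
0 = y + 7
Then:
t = 21/8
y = -7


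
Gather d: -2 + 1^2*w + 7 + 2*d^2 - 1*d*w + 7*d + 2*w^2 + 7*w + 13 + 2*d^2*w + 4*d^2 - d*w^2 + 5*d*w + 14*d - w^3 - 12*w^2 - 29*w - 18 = d^2*(2*w + 6) + d*(-w^2 + 4*w + 21) - w^3 - 10*w^2 - 21*w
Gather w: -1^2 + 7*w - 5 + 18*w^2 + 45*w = 18*w^2 + 52*w - 6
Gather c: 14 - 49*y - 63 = -49*y - 49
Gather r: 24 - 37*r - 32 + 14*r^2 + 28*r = 14*r^2 - 9*r - 8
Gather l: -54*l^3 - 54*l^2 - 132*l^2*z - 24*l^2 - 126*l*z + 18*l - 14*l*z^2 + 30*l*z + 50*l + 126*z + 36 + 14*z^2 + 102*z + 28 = -54*l^3 + l^2*(-132*z - 78) + l*(-14*z^2 - 96*z + 68) + 14*z^2 + 228*z + 64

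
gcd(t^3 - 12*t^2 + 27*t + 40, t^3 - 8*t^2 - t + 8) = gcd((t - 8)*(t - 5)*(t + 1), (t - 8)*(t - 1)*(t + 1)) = t^2 - 7*t - 8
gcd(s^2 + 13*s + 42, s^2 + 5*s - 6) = s + 6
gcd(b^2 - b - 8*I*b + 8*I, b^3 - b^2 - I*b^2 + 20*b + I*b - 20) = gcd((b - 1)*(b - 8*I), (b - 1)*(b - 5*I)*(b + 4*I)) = b - 1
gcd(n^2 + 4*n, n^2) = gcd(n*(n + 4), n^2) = n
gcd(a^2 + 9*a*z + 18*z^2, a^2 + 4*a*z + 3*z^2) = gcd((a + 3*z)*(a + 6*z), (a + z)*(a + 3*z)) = a + 3*z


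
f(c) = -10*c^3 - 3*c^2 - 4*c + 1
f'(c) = -30*c^2 - 6*c - 4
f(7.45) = -4330.24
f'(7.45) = -1713.78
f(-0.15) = 1.57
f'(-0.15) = -3.78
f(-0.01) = 1.04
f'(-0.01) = -3.94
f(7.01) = -3619.18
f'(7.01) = -1520.26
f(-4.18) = 695.65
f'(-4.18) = -503.09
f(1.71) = -64.61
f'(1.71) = -101.98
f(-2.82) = 212.68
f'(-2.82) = -225.65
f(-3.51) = 410.52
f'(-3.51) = -352.54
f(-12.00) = 16897.00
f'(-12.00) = -4252.00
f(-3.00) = 256.00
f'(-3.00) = -256.00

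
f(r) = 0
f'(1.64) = 0.00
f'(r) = 0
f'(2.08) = 0.00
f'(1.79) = 0.00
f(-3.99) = 0.00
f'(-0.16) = 0.00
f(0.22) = 0.00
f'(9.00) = 0.00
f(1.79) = 0.00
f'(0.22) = 0.00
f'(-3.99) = 0.00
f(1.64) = 0.00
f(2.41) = 0.00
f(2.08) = 0.00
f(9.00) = 0.00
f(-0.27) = 0.00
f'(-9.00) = 0.00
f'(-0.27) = 0.00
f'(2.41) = 0.00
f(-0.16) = 0.00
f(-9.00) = 0.00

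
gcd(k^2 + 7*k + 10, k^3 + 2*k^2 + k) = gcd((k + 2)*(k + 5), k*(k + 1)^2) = 1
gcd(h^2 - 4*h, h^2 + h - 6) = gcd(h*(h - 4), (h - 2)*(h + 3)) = 1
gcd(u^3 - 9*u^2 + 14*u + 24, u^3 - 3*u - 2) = u + 1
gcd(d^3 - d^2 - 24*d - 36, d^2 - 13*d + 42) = d - 6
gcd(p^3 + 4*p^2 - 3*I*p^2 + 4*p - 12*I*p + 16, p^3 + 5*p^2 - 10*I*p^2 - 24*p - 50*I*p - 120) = p - 4*I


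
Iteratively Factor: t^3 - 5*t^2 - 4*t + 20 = (t - 2)*(t^2 - 3*t - 10) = (t - 2)*(t + 2)*(t - 5)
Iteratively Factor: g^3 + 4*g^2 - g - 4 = (g + 1)*(g^2 + 3*g - 4) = (g + 1)*(g + 4)*(g - 1)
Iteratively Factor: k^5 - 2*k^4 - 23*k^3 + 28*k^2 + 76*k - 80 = (k - 2)*(k^4 - 23*k^2 - 18*k + 40) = (k - 2)*(k + 4)*(k^3 - 4*k^2 - 7*k + 10) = (k - 2)*(k - 1)*(k + 4)*(k^2 - 3*k - 10) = (k - 2)*(k - 1)*(k + 2)*(k + 4)*(k - 5)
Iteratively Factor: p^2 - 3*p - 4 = (p + 1)*(p - 4)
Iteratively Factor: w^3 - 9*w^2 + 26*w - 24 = (w - 4)*(w^2 - 5*w + 6) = (w - 4)*(w - 3)*(w - 2)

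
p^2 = p^2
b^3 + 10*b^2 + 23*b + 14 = (b + 1)*(b + 2)*(b + 7)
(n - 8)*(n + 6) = n^2 - 2*n - 48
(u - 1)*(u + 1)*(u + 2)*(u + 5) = u^4 + 7*u^3 + 9*u^2 - 7*u - 10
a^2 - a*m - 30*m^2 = (a - 6*m)*(a + 5*m)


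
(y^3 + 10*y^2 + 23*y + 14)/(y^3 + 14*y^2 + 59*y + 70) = (y + 1)/(y + 5)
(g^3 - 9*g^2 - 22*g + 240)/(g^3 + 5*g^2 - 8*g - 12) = (g^3 - 9*g^2 - 22*g + 240)/(g^3 + 5*g^2 - 8*g - 12)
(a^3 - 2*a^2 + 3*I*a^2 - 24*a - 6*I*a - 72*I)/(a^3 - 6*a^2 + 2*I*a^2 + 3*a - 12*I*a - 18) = (a + 4)/(a - I)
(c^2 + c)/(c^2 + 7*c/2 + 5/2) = 2*c/(2*c + 5)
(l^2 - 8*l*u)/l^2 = (l - 8*u)/l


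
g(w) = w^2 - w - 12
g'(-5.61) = -12.22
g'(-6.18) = -13.36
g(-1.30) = -9.01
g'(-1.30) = -3.60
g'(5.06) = 9.12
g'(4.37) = 7.74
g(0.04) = -12.04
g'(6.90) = 12.80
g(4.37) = 2.73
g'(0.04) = -0.92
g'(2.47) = 3.94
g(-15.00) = 228.00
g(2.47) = -8.37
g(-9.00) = 78.00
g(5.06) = 8.54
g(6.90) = 28.71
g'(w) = 2*w - 1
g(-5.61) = 25.08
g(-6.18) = 32.37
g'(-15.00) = -31.00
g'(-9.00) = -19.00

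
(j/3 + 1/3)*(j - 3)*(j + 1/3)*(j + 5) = j^4/3 + 10*j^3/9 - 4*j^2 - 58*j/9 - 5/3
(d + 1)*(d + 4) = d^2 + 5*d + 4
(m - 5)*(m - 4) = m^2 - 9*m + 20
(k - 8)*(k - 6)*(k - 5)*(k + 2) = k^4 - 17*k^3 + 80*k^2 - 4*k - 480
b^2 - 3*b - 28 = (b - 7)*(b + 4)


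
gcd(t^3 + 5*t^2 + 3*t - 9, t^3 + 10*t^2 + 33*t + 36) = t^2 + 6*t + 9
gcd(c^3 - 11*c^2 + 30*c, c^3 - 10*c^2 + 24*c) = c^2 - 6*c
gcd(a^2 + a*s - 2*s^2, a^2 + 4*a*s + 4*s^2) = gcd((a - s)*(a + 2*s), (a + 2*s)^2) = a + 2*s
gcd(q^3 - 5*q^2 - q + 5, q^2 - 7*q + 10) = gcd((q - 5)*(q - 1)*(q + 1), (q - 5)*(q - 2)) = q - 5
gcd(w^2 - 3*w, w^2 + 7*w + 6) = 1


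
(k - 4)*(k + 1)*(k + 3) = k^3 - 13*k - 12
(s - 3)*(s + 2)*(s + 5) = s^3 + 4*s^2 - 11*s - 30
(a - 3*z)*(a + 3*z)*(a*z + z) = a^3*z + a^2*z - 9*a*z^3 - 9*z^3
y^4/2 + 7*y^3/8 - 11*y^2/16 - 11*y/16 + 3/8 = (y/2 + 1/2)*(y - 3/4)*(y - 1/2)*(y + 2)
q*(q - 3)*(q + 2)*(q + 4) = q^4 + 3*q^3 - 10*q^2 - 24*q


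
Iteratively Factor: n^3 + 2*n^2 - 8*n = (n)*(n^2 + 2*n - 8) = n*(n - 2)*(n + 4)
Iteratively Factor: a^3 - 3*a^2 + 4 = (a - 2)*(a^2 - a - 2) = (a - 2)^2*(a + 1)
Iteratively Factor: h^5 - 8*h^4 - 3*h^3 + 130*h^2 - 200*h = (h)*(h^4 - 8*h^3 - 3*h^2 + 130*h - 200) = h*(h - 2)*(h^3 - 6*h^2 - 15*h + 100) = h*(h - 5)*(h - 2)*(h^2 - h - 20) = h*(h - 5)*(h - 2)*(h + 4)*(h - 5)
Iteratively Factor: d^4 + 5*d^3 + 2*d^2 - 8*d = (d + 4)*(d^3 + d^2 - 2*d) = d*(d + 4)*(d^2 + d - 2) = d*(d + 2)*(d + 4)*(d - 1)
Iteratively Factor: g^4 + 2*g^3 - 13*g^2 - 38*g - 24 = (g + 2)*(g^3 - 13*g - 12) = (g + 1)*(g + 2)*(g^2 - g - 12) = (g + 1)*(g + 2)*(g + 3)*(g - 4)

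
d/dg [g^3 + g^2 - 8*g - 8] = 3*g^2 + 2*g - 8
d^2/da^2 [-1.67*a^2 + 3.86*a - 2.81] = -3.34000000000000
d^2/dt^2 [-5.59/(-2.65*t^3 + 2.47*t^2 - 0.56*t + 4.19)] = ((27.6146 - 88.881*t)*(2.65*t^3 - 2.47*t^2 + 0.56*t - 4.19) + 5.59*(7.95*t^2 - 4.94*t + 0.56)*(15.9*t^2 - 9.88*t + 1.12))/(2.65*t^3 - 2.47*t^2 + 0.56*t - 4.19)^3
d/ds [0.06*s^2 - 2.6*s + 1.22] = 0.12*s - 2.6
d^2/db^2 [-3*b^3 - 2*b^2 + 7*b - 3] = -18*b - 4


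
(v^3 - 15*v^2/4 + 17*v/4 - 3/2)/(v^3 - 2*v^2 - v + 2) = (v - 3/4)/(v + 1)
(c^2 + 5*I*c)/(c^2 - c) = (c + 5*I)/(c - 1)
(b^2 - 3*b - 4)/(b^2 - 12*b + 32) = (b + 1)/(b - 8)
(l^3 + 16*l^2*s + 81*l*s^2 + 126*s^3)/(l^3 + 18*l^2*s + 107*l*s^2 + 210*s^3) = (l + 3*s)/(l + 5*s)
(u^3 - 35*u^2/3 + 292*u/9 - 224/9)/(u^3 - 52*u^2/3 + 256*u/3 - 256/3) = (u - 7/3)/(u - 8)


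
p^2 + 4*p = p*(p + 4)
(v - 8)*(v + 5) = v^2 - 3*v - 40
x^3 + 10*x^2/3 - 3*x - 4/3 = (x - 1)*(x + 1/3)*(x + 4)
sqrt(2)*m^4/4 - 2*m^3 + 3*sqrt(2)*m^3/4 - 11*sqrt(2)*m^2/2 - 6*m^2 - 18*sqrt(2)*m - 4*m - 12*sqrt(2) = (m/2 + 1/2)*(m - 6*sqrt(2))*(m + 2*sqrt(2))*(sqrt(2)*m/2 + sqrt(2))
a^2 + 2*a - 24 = (a - 4)*(a + 6)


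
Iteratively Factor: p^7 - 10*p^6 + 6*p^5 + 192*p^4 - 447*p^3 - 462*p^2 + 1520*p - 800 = (p - 1)*(p^6 - 9*p^5 - 3*p^4 + 189*p^3 - 258*p^2 - 720*p + 800) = (p - 4)*(p - 1)*(p^5 - 5*p^4 - 23*p^3 + 97*p^2 + 130*p - 200) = (p - 4)*(p - 1)^2*(p^4 - 4*p^3 - 27*p^2 + 70*p + 200) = (p - 4)*(p - 1)^2*(p + 4)*(p^3 - 8*p^2 + 5*p + 50) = (p - 5)*(p - 4)*(p - 1)^2*(p + 4)*(p^2 - 3*p - 10) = (p - 5)^2*(p - 4)*(p - 1)^2*(p + 4)*(p + 2)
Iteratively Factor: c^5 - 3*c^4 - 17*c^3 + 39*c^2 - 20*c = (c - 1)*(c^4 - 2*c^3 - 19*c^2 + 20*c) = (c - 1)*(c + 4)*(c^3 - 6*c^2 + 5*c) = (c - 1)^2*(c + 4)*(c^2 - 5*c) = c*(c - 1)^2*(c + 4)*(c - 5)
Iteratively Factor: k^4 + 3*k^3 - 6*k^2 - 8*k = (k)*(k^3 + 3*k^2 - 6*k - 8) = k*(k + 4)*(k^2 - k - 2) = k*(k - 2)*(k + 4)*(k + 1)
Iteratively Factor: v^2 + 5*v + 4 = (v + 1)*(v + 4)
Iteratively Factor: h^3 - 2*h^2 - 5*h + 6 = (h + 2)*(h^2 - 4*h + 3) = (h - 1)*(h + 2)*(h - 3)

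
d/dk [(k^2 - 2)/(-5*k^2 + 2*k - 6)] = 2*(k^2 - 16*k + 2)/(25*k^4 - 20*k^3 + 64*k^2 - 24*k + 36)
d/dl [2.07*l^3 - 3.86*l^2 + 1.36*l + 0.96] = 6.21*l^2 - 7.72*l + 1.36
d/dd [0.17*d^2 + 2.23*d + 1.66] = 0.34*d + 2.23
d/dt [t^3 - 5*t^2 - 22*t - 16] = 3*t^2 - 10*t - 22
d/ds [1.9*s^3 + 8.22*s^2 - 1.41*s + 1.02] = 5.7*s^2 + 16.44*s - 1.41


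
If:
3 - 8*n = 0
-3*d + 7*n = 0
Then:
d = 7/8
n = 3/8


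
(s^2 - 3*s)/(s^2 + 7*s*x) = (s - 3)/(s + 7*x)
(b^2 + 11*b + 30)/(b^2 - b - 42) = (b + 5)/(b - 7)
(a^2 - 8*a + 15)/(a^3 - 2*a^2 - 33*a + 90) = 1/(a + 6)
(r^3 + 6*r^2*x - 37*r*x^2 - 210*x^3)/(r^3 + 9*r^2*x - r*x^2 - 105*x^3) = (-r + 6*x)/(-r + 3*x)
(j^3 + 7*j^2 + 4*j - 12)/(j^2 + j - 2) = j + 6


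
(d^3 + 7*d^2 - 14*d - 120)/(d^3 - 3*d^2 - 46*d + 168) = (d^2 + 11*d + 30)/(d^2 + d - 42)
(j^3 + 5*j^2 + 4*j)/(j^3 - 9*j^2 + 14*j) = (j^2 + 5*j + 4)/(j^2 - 9*j + 14)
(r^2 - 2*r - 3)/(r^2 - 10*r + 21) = (r + 1)/(r - 7)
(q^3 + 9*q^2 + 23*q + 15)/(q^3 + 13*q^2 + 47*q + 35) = (q + 3)/(q + 7)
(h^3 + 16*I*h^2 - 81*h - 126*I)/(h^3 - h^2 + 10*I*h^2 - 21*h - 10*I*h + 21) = (h + 6*I)/(h - 1)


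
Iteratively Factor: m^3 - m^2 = (m - 1)*(m^2) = m*(m - 1)*(m)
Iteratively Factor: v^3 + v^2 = (v)*(v^2 + v) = v^2*(v + 1)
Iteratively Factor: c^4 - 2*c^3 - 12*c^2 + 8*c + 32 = (c - 2)*(c^3 - 12*c - 16) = (c - 4)*(c - 2)*(c^2 + 4*c + 4) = (c - 4)*(c - 2)*(c + 2)*(c + 2)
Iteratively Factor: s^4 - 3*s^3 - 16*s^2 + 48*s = (s - 4)*(s^3 + s^2 - 12*s) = (s - 4)*(s + 4)*(s^2 - 3*s) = (s - 4)*(s - 3)*(s + 4)*(s)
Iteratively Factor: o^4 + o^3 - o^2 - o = (o + 1)*(o^3 - o) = o*(o + 1)*(o^2 - 1) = o*(o - 1)*(o + 1)*(o + 1)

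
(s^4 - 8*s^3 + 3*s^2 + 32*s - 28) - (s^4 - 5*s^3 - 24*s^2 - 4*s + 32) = -3*s^3 + 27*s^2 + 36*s - 60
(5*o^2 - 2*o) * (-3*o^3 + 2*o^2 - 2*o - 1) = -15*o^5 + 16*o^4 - 14*o^3 - o^2 + 2*o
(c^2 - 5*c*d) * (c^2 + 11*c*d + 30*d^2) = c^4 + 6*c^3*d - 25*c^2*d^2 - 150*c*d^3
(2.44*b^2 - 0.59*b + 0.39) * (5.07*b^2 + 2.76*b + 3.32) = 12.3708*b^4 + 3.7431*b^3 + 8.4497*b^2 - 0.8824*b + 1.2948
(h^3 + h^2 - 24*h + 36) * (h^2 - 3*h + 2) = h^5 - 2*h^4 - 25*h^3 + 110*h^2 - 156*h + 72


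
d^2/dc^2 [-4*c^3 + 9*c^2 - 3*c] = 18 - 24*c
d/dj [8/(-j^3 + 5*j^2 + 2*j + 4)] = 8*(3*j^2 - 10*j - 2)/(-j^3 + 5*j^2 + 2*j + 4)^2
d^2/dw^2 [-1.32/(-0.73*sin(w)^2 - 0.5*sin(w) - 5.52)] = (-2.813712*sin(w)^4 - 1.4454*sin(w)^3 + 25.166856*sin(w)^2 + 6.534*sin(w) - 9.978144)/(0.73*sin(w)^2 + 0.5*sin(w) + 5.52)^3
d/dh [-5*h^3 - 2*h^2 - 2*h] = -15*h^2 - 4*h - 2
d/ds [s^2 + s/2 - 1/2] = 2*s + 1/2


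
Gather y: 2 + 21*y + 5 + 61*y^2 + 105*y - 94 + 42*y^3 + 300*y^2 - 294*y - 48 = 42*y^3 + 361*y^2 - 168*y - 135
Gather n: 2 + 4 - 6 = 0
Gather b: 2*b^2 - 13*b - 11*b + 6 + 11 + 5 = 2*b^2 - 24*b + 22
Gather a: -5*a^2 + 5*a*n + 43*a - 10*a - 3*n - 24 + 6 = -5*a^2 + a*(5*n + 33) - 3*n - 18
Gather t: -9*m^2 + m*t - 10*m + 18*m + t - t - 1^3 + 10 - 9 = -9*m^2 + m*t + 8*m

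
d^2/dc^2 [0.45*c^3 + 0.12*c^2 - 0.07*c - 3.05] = 2.7*c + 0.24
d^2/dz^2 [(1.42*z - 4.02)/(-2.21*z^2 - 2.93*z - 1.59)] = (-(1.42*z - 4.02)*(4.42*z + 2.93)*(8.84*z + 5.86) + (18.8292*z - 9.4472)*(2.21*z^2 + 2.93*z + 1.59))/(2.21*z^2 + 2.93*z + 1.59)^3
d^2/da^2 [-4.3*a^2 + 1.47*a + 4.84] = -8.60000000000000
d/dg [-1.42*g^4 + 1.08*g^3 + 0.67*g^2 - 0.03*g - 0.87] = -5.68*g^3 + 3.24*g^2 + 1.34*g - 0.03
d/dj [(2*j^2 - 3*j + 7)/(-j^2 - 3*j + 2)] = (-9*j^2 + 22*j + 15)/(j^4 + 6*j^3 + 5*j^2 - 12*j + 4)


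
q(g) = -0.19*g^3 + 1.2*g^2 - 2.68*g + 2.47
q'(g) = -0.57*g^2 + 2.4*g - 2.68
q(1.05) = 0.76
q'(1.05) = -0.79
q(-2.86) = 24.40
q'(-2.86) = -14.21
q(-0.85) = 5.73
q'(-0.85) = -5.13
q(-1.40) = 9.10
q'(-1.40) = -7.16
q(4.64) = -3.11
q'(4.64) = -3.82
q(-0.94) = 6.21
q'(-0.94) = -5.44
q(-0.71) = 5.05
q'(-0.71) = -4.67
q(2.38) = 0.33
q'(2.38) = -0.20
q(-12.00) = 535.75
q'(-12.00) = -113.56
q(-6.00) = 102.79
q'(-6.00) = -37.60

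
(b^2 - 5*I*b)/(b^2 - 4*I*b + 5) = b/(b + I)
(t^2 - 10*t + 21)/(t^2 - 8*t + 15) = (t - 7)/(t - 5)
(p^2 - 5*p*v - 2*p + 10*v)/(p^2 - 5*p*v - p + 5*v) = (p - 2)/(p - 1)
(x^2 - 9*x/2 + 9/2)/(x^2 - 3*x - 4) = (-2*x^2 + 9*x - 9)/(2*(-x^2 + 3*x + 4))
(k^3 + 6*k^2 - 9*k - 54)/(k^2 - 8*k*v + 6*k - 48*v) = (9 - k^2)/(-k + 8*v)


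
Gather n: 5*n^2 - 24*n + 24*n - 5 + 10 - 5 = 5*n^2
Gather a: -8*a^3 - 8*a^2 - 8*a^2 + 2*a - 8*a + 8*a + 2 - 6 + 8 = -8*a^3 - 16*a^2 + 2*a + 4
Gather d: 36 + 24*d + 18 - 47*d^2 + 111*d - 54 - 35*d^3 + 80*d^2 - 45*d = -35*d^3 + 33*d^2 + 90*d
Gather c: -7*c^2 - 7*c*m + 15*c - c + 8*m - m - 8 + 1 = -7*c^2 + c*(14 - 7*m) + 7*m - 7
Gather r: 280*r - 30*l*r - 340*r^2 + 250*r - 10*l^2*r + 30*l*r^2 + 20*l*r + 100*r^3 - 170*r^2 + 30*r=100*r^3 + r^2*(30*l - 510) + r*(-10*l^2 - 10*l + 560)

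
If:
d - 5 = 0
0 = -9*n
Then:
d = 5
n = 0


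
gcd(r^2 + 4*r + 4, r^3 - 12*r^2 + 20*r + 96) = r + 2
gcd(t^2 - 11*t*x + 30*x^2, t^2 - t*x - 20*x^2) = -t + 5*x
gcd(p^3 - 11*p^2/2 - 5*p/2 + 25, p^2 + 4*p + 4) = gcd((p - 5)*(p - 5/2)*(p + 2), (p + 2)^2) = p + 2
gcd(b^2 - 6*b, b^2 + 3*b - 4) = 1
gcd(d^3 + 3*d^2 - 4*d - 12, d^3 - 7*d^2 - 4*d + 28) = d^2 - 4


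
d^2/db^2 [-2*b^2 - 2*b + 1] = -4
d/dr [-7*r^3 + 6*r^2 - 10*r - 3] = -21*r^2 + 12*r - 10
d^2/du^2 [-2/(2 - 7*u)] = 196/(7*u - 2)^3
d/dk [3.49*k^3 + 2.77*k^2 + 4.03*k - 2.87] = 10.47*k^2 + 5.54*k + 4.03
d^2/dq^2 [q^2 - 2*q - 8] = 2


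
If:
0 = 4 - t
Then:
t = 4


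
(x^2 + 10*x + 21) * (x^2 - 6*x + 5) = x^4 + 4*x^3 - 34*x^2 - 76*x + 105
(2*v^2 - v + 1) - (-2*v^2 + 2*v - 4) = 4*v^2 - 3*v + 5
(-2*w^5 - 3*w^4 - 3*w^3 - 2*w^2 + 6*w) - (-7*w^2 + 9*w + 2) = -2*w^5 - 3*w^4 - 3*w^3 + 5*w^2 - 3*w - 2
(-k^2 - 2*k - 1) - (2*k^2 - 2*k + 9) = -3*k^2 - 10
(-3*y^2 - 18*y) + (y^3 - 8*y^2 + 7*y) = y^3 - 11*y^2 - 11*y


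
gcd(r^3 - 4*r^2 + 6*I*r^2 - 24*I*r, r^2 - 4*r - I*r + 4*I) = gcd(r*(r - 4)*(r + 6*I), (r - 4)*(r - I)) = r - 4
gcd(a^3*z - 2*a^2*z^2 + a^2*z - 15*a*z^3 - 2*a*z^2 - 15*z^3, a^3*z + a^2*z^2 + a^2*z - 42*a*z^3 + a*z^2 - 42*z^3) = a*z + z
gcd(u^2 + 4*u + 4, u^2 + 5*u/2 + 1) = u + 2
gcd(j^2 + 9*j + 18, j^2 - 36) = j + 6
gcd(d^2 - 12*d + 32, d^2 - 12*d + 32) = d^2 - 12*d + 32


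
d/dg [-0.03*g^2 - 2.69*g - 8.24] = -0.06*g - 2.69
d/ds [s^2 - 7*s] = 2*s - 7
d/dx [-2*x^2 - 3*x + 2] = -4*x - 3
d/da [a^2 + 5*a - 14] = 2*a + 5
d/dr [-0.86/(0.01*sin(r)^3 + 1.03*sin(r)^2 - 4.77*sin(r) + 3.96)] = (0.0258*sin(r)^2 + 1.7716*sin(r) - 4.1022)*cos(r)/(0.01*sin(r)^3 + 1.03*sin(r)^2 - 4.77*sin(r) + 3.96)^2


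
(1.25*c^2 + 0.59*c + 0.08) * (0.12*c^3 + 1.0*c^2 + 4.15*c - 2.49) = 0.15*c^5 + 1.3208*c^4 + 5.7871*c^3 - 0.584*c^2 - 1.1371*c - 0.1992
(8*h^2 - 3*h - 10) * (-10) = -80*h^2 + 30*h + 100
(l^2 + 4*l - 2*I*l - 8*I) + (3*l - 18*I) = l^2 + 7*l - 2*I*l - 26*I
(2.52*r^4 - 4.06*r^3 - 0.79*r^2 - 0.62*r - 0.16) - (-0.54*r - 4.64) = 2.52*r^4 - 4.06*r^3 - 0.79*r^2 - 0.08*r + 4.48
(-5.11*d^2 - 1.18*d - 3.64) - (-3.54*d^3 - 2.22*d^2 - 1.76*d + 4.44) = 3.54*d^3 - 2.89*d^2 + 0.58*d - 8.08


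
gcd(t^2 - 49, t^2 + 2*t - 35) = t + 7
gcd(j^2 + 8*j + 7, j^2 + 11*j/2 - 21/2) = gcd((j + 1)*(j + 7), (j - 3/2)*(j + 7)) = j + 7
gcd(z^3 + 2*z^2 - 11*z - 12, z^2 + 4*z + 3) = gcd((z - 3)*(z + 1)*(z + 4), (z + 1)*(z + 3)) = z + 1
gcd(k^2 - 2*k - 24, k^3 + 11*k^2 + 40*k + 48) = k + 4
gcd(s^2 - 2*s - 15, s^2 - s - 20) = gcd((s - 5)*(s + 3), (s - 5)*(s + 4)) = s - 5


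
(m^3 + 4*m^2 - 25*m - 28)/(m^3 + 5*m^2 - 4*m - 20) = (m^3 + 4*m^2 - 25*m - 28)/(m^3 + 5*m^2 - 4*m - 20)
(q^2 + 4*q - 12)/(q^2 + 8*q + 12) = (q - 2)/(q + 2)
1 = 1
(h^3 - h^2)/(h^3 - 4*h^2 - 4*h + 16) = h^2*(h - 1)/(h^3 - 4*h^2 - 4*h + 16)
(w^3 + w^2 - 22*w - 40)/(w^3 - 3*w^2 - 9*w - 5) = (w^2 + 6*w + 8)/(w^2 + 2*w + 1)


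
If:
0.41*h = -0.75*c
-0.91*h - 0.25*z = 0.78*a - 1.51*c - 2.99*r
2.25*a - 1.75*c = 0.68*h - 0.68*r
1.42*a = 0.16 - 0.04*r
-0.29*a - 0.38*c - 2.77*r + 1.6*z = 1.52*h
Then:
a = 0.12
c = 0.20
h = -0.37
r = -0.24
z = -0.71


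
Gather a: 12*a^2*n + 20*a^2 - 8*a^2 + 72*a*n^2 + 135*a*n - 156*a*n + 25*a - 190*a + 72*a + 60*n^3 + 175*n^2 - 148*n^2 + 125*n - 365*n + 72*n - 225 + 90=a^2*(12*n + 12) + a*(72*n^2 - 21*n - 93) + 60*n^3 + 27*n^2 - 168*n - 135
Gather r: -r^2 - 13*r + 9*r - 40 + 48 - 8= -r^2 - 4*r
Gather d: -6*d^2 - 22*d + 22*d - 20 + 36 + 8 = 24 - 6*d^2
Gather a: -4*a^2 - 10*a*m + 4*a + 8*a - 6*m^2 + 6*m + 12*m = -4*a^2 + a*(12 - 10*m) - 6*m^2 + 18*m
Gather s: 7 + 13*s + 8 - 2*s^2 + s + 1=-2*s^2 + 14*s + 16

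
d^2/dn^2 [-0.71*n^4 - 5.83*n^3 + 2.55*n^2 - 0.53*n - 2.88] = -8.52*n^2 - 34.98*n + 5.1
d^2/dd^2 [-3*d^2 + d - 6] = -6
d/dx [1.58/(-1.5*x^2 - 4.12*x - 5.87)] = (4.74*x + 6.5096)/(1.5*x^2 + 4.12*x + 5.87)^2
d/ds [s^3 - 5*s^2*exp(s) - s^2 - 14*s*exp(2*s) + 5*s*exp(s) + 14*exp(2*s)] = -5*s^2*exp(s) + 3*s^2 - 28*s*exp(2*s) - 5*s*exp(s) - 2*s + 14*exp(2*s) + 5*exp(s)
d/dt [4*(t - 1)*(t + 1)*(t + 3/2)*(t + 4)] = 16*t^3 + 66*t^2 + 40*t - 22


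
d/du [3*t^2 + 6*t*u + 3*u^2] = 6*t + 6*u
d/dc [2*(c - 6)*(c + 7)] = 4*c + 2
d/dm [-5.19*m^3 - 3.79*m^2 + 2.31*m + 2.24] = -15.57*m^2 - 7.58*m + 2.31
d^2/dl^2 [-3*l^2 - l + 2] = -6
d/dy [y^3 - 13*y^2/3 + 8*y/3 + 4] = 3*y^2 - 26*y/3 + 8/3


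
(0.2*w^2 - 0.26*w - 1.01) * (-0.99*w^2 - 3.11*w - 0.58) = -0.198*w^4 - 0.3646*w^3 + 1.6925*w^2 + 3.2919*w + 0.5858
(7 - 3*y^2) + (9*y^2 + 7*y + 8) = 6*y^2 + 7*y + 15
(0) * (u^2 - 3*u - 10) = 0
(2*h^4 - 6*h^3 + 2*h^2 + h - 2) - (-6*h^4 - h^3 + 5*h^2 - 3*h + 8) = 8*h^4 - 5*h^3 - 3*h^2 + 4*h - 10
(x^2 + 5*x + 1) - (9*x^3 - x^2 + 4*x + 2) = -9*x^3 + 2*x^2 + x - 1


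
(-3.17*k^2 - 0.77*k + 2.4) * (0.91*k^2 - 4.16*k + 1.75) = -2.8847*k^4 + 12.4865*k^3 - 0.160299999999999*k^2 - 11.3315*k + 4.2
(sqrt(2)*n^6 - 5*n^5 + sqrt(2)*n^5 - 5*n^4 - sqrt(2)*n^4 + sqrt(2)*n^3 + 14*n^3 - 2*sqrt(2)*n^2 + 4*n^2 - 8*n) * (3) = 3*sqrt(2)*n^6 - 15*n^5 + 3*sqrt(2)*n^5 - 15*n^4 - 3*sqrt(2)*n^4 + 3*sqrt(2)*n^3 + 42*n^3 - 6*sqrt(2)*n^2 + 12*n^2 - 24*n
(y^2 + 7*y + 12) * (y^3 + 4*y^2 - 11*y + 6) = y^5 + 11*y^4 + 29*y^3 - 23*y^2 - 90*y + 72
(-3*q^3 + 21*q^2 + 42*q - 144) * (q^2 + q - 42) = -3*q^5 + 18*q^4 + 189*q^3 - 984*q^2 - 1908*q + 6048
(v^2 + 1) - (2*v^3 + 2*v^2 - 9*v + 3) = -2*v^3 - v^2 + 9*v - 2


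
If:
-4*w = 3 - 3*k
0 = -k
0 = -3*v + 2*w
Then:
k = 0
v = -1/2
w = -3/4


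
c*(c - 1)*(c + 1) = c^3 - c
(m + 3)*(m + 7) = m^2 + 10*m + 21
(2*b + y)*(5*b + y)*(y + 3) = 10*b^2*y + 30*b^2 + 7*b*y^2 + 21*b*y + y^3 + 3*y^2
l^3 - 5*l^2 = l^2*(l - 5)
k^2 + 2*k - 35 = (k - 5)*(k + 7)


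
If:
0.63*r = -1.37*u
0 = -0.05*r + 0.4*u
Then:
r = 0.00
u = 0.00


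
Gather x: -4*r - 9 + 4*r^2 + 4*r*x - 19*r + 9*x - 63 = 4*r^2 - 23*r + x*(4*r + 9) - 72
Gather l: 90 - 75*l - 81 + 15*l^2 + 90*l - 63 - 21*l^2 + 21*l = -6*l^2 + 36*l - 54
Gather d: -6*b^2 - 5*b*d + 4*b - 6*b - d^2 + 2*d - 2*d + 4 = -6*b^2 - 5*b*d - 2*b - d^2 + 4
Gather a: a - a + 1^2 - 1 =0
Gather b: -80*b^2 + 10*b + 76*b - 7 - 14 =-80*b^2 + 86*b - 21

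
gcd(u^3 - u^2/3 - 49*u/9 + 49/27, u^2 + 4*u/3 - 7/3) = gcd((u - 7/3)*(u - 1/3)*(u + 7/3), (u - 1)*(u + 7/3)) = u + 7/3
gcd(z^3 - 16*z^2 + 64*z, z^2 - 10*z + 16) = z - 8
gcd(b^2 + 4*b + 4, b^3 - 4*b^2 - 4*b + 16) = b + 2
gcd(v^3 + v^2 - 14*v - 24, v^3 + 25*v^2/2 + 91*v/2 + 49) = v + 2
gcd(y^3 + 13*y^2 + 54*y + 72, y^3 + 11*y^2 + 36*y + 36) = y^2 + 9*y + 18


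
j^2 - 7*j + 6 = (j - 6)*(j - 1)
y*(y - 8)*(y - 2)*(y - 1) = y^4 - 11*y^3 + 26*y^2 - 16*y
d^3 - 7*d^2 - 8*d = d*(d - 8)*(d + 1)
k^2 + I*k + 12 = (k - 3*I)*(k + 4*I)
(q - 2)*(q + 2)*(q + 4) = q^3 + 4*q^2 - 4*q - 16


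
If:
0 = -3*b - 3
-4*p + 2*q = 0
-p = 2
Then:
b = -1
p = -2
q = -4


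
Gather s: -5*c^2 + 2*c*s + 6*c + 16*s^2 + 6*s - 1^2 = -5*c^2 + 6*c + 16*s^2 + s*(2*c + 6) - 1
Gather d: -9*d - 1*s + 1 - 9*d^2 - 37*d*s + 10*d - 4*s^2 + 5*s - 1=-9*d^2 + d*(1 - 37*s) - 4*s^2 + 4*s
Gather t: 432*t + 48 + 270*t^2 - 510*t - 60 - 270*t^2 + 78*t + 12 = 0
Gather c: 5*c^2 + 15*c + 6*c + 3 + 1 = 5*c^2 + 21*c + 4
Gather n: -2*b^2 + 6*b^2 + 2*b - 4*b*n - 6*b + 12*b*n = 4*b^2 + 8*b*n - 4*b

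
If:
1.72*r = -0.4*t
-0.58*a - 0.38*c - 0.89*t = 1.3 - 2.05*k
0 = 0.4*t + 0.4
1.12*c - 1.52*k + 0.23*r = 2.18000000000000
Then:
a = 2.64532019704433*k - 1.95085347691603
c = 1.35714285714286*k + 1.89867109634551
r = 0.23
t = -1.00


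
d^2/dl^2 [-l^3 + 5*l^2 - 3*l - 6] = 10 - 6*l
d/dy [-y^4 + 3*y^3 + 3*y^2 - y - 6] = -4*y^3 + 9*y^2 + 6*y - 1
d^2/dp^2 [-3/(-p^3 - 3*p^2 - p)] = 6*(-3*p*(p + 1)*(p^2 + 3*p + 1) + (3*p^2 + 6*p + 1)^2)/(p^3*(p^2 + 3*p + 1)^3)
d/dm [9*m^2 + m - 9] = 18*m + 1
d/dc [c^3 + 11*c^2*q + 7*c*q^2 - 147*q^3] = 3*c^2 + 22*c*q + 7*q^2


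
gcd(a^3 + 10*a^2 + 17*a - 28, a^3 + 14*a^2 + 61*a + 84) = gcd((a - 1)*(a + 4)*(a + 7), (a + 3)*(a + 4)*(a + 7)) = a^2 + 11*a + 28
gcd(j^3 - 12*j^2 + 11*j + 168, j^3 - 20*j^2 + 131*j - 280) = j^2 - 15*j + 56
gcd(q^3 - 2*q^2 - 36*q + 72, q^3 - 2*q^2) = q - 2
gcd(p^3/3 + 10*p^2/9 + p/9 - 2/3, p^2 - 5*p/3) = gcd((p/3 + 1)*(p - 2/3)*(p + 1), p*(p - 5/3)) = 1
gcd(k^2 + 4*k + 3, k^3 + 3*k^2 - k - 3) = k^2 + 4*k + 3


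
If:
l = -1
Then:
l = -1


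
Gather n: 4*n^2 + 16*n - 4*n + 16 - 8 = 4*n^2 + 12*n + 8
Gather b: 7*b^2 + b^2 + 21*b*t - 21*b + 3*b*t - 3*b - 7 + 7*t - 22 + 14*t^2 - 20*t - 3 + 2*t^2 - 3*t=8*b^2 + b*(24*t - 24) + 16*t^2 - 16*t - 32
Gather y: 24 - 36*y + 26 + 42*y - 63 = 6*y - 13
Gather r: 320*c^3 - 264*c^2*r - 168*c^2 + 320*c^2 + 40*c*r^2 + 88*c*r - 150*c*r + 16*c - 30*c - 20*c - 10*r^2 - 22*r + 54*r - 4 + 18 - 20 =320*c^3 + 152*c^2 - 34*c + r^2*(40*c - 10) + r*(-264*c^2 - 62*c + 32) - 6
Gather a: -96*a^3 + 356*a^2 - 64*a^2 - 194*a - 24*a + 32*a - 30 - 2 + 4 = -96*a^3 + 292*a^2 - 186*a - 28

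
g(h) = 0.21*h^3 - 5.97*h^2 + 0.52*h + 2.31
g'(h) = 0.63*h^2 - 11.94*h + 0.52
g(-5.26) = -196.16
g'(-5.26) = 80.75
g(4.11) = -81.82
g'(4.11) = -37.91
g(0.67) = 0.04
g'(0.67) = -7.20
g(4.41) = -93.49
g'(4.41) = -39.88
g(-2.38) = -35.58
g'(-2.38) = 32.51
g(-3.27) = -70.57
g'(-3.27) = 46.30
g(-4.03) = -110.49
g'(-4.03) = 58.87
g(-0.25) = 1.80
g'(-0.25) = 3.54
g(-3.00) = -58.65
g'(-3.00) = 42.01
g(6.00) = -164.13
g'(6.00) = -48.44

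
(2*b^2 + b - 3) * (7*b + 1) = 14*b^3 + 9*b^2 - 20*b - 3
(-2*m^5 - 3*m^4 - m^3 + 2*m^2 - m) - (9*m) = -2*m^5 - 3*m^4 - m^3 + 2*m^2 - 10*m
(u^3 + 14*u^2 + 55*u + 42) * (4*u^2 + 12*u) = 4*u^5 + 68*u^4 + 388*u^3 + 828*u^2 + 504*u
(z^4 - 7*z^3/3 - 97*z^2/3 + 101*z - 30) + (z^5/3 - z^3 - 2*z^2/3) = z^5/3 + z^4 - 10*z^3/3 - 33*z^2 + 101*z - 30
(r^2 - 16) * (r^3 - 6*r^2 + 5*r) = r^5 - 6*r^4 - 11*r^3 + 96*r^2 - 80*r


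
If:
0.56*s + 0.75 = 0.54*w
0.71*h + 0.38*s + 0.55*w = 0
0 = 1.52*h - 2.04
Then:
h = 1.34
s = -1.81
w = -0.48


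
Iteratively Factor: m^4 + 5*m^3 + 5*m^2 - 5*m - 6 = (m + 1)*(m^3 + 4*m^2 + m - 6) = (m - 1)*(m + 1)*(m^2 + 5*m + 6) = (m - 1)*(m + 1)*(m + 2)*(m + 3)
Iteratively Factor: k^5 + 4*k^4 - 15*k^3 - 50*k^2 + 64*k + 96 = (k + 4)*(k^4 - 15*k^2 + 10*k + 24) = (k - 3)*(k + 4)*(k^3 + 3*k^2 - 6*k - 8) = (k - 3)*(k - 2)*(k + 4)*(k^2 + 5*k + 4) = (k - 3)*(k - 2)*(k + 1)*(k + 4)*(k + 4)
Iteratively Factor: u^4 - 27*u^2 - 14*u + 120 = (u - 2)*(u^3 + 2*u^2 - 23*u - 60) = (u - 2)*(u + 3)*(u^2 - u - 20) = (u - 5)*(u - 2)*(u + 3)*(u + 4)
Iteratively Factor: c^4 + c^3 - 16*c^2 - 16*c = (c)*(c^3 + c^2 - 16*c - 16) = c*(c - 4)*(c^2 + 5*c + 4) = c*(c - 4)*(c + 4)*(c + 1)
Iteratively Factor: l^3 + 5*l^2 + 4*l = (l + 1)*(l^2 + 4*l) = l*(l + 1)*(l + 4)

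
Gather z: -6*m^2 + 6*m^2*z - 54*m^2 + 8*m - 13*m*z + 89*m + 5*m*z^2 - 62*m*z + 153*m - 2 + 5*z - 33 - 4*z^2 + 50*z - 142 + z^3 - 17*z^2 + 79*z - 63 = -60*m^2 + 250*m + z^3 + z^2*(5*m - 21) + z*(6*m^2 - 75*m + 134) - 240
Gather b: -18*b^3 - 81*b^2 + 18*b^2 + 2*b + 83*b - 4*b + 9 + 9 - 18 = -18*b^3 - 63*b^2 + 81*b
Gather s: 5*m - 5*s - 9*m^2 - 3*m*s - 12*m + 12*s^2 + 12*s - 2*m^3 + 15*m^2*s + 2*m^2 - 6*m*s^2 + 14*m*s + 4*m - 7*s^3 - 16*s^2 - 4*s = -2*m^3 - 7*m^2 - 3*m - 7*s^3 + s^2*(-6*m - 4) + s*(15*m^2 + 11*m + 3)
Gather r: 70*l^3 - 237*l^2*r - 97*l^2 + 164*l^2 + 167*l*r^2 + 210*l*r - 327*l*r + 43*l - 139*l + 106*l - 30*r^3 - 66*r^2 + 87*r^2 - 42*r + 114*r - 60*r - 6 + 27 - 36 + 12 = 70*l^3 + 67*l^2 + 10*l - 30*r^3 + r^2*(167*l + 21) + r*(-237*l^2 - 117*l + 12) - 3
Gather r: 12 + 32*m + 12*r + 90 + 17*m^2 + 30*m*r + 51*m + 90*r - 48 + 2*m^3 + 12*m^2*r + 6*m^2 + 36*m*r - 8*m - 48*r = 2*m^3 + 23*m^2 + 75*m + r*(12*m^2 + 66*m + 54) + 54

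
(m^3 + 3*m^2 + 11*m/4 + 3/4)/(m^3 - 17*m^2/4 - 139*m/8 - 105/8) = 2*(2*m^2 + 3*m + 1)/(4*m^2 - 23*m - 35)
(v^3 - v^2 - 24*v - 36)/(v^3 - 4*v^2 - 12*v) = (v + 3)/v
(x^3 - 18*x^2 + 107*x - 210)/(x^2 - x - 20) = (x^2 - 13*x + 42)/(x + 4)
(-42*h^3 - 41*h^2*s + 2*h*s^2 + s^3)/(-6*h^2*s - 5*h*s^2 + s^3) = (7*h + s)/s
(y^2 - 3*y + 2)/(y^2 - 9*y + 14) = (y - 1)/(y - 7)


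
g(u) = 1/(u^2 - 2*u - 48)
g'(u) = (2 - 2*u)/(u^2 - 2*u - 48)^2 = 2*(1 - u)/(-u^2 + 2*u + 48)^2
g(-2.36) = -0.03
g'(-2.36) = 0.00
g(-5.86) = -0.52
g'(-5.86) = 3.64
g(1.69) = -0.02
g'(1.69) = -0.00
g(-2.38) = -0.03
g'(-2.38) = 0.00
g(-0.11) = -0.02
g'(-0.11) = 0.00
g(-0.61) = -0.02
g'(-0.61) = 0.00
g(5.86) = -0.04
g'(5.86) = -0.02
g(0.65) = -0.02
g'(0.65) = 0.00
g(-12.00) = 0.01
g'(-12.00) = 0.00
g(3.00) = -0.02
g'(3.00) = 0.00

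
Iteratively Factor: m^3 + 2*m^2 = (m)*(m^2 + 2*m) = m*(m + 2)*(m)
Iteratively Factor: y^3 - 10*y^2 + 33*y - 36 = (y - 3)*(y^2 - 7*y + 12) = (y - 3)^2*(y - 4)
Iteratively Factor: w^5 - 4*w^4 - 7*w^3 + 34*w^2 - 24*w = (w - 1)*(w^4 - 3*w^3 - 10*w^2 + 24*w) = (w - 4)*(w - 1)*(w^3 + w^2 - 6*w) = (w - 4)*(w - 1)*(w + 3)*(w^2 - 2*w) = w*(w - 4)*(w - 1)*(w + 3)*(w - 2)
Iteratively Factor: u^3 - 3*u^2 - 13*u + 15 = (u - 1)*(u^2 - 2*u - 15) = (u - 1)*(u + 3)*(u - 5)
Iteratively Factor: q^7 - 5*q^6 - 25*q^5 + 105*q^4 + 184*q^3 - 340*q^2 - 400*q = (q + 4)*(q^6 - 9*q^5 + 11*q^4 + 61*q^3 - 60*q^2 - 100*q) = q*(q + 4)*(q^5 - 9*q^4 + 11*q^3 + 61*q^2 - 60*q - 100) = q*(q - 5)*(q + 4)*(q^4 - 4*q^3 - 9*q^2 + 16*q + 20) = q*(q - 5)*(q + 1)*(q + 4)*(q^3 - 5*q^2 - 4*q + 20) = q*(q - 5)^2*(q + 1)*(q + 4)*(q^2 - 4) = q*(q - 5)^2*(q + 1)*(q + 2)*(q + 4)*(q - 2)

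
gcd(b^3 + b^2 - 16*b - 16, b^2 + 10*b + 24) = b + 4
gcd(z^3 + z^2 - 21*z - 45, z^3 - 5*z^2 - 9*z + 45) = z^2 - 2*z - 15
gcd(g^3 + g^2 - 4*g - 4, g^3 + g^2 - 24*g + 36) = g - 2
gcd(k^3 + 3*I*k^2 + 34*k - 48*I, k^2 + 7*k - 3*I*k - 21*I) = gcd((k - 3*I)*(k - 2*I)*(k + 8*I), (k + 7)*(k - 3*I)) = k - 3*I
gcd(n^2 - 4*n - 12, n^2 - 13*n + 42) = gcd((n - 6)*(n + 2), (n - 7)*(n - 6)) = n - 6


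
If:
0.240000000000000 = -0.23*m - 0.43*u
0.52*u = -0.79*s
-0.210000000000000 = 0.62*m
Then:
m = -0.34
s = 0.25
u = -0.38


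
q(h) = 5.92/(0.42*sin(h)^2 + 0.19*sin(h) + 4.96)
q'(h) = 5.92*(-0.84*sin(h)*cos(h) - 0.19*cos(h))/(0.42*sin(h)^2 + 0.19*sin(h) + 4.96)^2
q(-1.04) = 1.16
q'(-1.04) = 0.06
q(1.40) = 1.07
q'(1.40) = -0.03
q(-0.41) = 1.20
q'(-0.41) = 0.03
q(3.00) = 1.19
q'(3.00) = 0.07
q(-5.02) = 1.07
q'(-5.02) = -0.06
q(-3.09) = 1.20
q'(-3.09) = 0.04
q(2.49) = 1.13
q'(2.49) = 0.12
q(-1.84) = 1.15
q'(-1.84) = -0.04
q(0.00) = 1.19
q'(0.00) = -0.05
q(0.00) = 1.19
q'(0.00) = -0.05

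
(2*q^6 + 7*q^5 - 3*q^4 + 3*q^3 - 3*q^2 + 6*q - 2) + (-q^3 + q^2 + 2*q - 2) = 2*q^6 + 7*q^5 - 3*q^4 + 2*q^3 - 2*q^2 + 8*q - 4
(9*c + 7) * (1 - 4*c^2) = -36*c^3 - 28*c^2 + 9*c + 7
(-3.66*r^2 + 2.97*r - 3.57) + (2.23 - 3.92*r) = -3.66*r^2 - 0.95*r - 1.34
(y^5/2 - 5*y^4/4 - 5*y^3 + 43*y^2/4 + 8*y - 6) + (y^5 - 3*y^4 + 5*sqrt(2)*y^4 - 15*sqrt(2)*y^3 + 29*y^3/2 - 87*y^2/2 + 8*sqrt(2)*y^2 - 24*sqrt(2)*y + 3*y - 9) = 3*y^5/2 - 17*y^4/4 + 5*sqrt(2)*y^4 - 15*sqrt(2)*y^3 + 19*y^3/2 - 131*y^2/4 + 8*sqrt(2)*y^2 - 24*sqrt(2)*y + 11*y - 15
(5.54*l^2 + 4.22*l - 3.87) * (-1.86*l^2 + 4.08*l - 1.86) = -10.3044*l^4 + 14.754*l^3 + 14.1114*l^2 - 23.6388*l + 7.1982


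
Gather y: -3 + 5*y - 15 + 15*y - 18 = 20*y - 36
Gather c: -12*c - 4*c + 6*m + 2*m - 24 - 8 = -16*c + 8*m - 32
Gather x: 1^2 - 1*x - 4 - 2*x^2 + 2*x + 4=-2*x^2 + x + 1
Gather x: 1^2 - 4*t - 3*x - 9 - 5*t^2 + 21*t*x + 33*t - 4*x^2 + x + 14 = -5*t^2 + 29*t - 4*x^2 + x*(21*t - 2) + 6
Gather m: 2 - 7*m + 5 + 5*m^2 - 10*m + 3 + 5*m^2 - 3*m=10*m^2 - 20*m + 10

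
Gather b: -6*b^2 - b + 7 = -6*b^2 - b + 7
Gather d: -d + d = 0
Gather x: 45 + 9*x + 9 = 9*x + 54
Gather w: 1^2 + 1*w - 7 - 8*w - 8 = -7*w - 14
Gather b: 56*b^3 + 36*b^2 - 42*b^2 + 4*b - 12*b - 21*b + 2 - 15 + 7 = 56*b^3 - 6*b^2 - 29*b - 6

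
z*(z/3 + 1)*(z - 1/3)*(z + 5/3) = z^4/3 + 13*z^3/9 + 31*z^2/27 - 5*z/9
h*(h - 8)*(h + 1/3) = h^3 - 23*h^2/3 - 8*h/3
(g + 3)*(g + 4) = g^2 + 7*g + 12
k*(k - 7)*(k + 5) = k^3 - 2*k^2 - 35*k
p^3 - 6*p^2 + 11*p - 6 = (p - 3)*(p - 2)*(p - 1)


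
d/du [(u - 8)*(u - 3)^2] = (u - 3)*(3*u - 19)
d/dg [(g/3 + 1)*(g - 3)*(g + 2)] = g^2 + 4*g/3 - 3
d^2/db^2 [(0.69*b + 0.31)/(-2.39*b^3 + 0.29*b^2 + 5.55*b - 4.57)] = (-23.648094*b^5 - 18.379578*b^4 - 14.983292*b^3 + 114.952188*b^2 + 11.835066*b - 54.920866)/(13.651919*b^9 - 4.969527*b^8 - 94.503468*b^7 + 101.368732*b^6 + 200.448858*b^5 - 389.357754*b^4 + 22.923348*b^3 + 404.132412*b^2 - 347.733585*b + 95.443993)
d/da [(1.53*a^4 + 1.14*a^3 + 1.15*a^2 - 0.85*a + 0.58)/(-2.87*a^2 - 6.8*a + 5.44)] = (-8.7822*a^5 - 34.4838*a^4 + 17.7888*a^3 + 8.3453*a^2 + 15.8412*a - 0.680000000000001)/(8.2369*a^4 + 39.032*a^3 + 15.0144*a^2 - 73.984*a + 29.5936)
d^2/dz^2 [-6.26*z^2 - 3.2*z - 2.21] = -12.5200000000000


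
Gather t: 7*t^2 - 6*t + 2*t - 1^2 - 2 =7*t^2 - 4*t - 3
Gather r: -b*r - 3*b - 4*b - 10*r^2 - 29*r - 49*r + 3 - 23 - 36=-7*b - 10*r^2 + r*(-b - 78) - 56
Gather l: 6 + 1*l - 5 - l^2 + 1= -l^2 + l + 2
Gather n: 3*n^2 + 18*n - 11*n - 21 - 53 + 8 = 3*n^2 + 7*n - 66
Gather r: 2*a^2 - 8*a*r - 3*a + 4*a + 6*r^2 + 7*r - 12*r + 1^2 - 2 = 2*a^2 + a + 6*r^2 + r*(-8*a - 5) - 1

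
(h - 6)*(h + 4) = h^2 - 2*h - 24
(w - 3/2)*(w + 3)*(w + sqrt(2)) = w^3 + sqrt(2)*w^2 + 3*w^2/2 - 9*w/2 + 3*sqrt(2)*w/2 - 9*sqrt(2)/2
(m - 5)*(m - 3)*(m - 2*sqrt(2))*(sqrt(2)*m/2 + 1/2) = sqrt(2)*m^4/2 - 4*sqrt(2)*m^3 - 3*m^3/2 + 13*sqrt(2)*m^2/2 + 12*m^2 - 45*m/2 + 8*sqrt(2)*m - 15*sqrt(2)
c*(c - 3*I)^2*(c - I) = c^4 - 7*I*c^3 - 15*c^2 + 9*I*c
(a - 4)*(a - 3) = a^2 - 7*a + 12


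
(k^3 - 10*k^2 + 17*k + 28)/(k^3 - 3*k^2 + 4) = (k^2 - 11*k + 28)/(k^2 - 4*k + 4)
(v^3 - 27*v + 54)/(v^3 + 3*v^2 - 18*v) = (v - 3)/v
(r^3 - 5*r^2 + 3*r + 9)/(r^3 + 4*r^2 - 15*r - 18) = (r - 3)/(r + 6)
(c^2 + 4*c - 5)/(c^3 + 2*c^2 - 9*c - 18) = (c^2 + 4*c - 5)/(c^3 + 2*c^2 - 9*c - 18)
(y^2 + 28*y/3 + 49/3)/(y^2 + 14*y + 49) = (y + 7/3)/(y + 7)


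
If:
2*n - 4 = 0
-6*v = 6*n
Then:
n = 2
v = -2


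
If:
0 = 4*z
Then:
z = 0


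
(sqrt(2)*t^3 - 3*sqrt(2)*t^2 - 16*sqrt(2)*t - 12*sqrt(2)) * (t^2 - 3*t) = sqrt(2)*t^5 - 6*sqrt(2)*t^4 - 7*sqrt(2)*t^3 + 36*sqrt(2)*t^2 + 36*sqrt(2)*t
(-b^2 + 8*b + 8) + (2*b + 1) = -b^2 + 10*b + 9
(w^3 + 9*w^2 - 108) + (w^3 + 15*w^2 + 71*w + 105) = 2*w^3 + 24*w^2 + 71*w - 3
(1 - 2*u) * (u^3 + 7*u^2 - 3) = -2*u^4 - 13*u^3 + 7*u^2 + 6*u - 3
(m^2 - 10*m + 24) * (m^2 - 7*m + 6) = m^4 - 17*m^3 + 100*m^2 - 228*m + 144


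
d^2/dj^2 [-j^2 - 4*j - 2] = -2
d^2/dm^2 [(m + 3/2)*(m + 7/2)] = 2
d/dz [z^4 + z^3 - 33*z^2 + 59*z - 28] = 4*z^3 + 3*z^2 - 66*z + 59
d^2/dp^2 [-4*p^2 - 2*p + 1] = -8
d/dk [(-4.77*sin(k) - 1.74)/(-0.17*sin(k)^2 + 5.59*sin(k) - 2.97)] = (-0.8109*sin(k)^2 - 0.5916*sin(k) + 23.8935)*cos(k)/(0.0289*sin(k)^4 - 1.9006*sin(k)^3 + 32.2579*sin(k)^2 - 33.2046*sin(k) + 8.8209)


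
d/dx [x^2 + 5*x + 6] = 2*x + 5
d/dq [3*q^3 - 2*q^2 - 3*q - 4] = 9*q^2 - 4*q - 3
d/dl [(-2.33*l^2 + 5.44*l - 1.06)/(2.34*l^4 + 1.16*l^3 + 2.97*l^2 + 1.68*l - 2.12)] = (10.9044*l^5 - 35.486*l^4 - 2.6992*l^3 - 16.3824*l^2 + 16.1756*l - 9.752)/(5.4756*l^8 + 5.4288*l^7 + 15.2452*l^6 + 14.7528*l^5 + 2.7969*l^4 + 5.0608*l^3 - 9.7704*l^2 - 7.1232*l + 4.4944)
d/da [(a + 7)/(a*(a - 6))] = (-a^2 - 14*a + 42)/(a^2*(a^2 - 12*a + 36))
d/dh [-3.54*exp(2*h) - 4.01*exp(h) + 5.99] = (-7.08*exp(h) - 4.01)*exp(h)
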